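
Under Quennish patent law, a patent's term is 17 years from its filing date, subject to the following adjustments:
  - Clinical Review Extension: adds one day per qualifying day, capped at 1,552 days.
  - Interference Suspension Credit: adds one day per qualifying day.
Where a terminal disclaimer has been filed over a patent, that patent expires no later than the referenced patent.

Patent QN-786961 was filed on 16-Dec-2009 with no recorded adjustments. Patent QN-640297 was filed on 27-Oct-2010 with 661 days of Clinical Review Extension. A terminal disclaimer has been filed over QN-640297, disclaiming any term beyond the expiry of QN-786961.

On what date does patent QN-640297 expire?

Natural term of QN-640297:
  Base: filing + 17 years → 27 October 2027.
  Clinical Review Extension: 661 days (within the 1552-day cap) → +661 days → 18 August 2029.
Expiry of referenced patent QN-786961:
  Base: filing + 17 years → 16 December 2026.
Terminal disclaimer: QN-640297 expires on the earlier of 18 August 2029 and 16 December 2026.

2026-12-16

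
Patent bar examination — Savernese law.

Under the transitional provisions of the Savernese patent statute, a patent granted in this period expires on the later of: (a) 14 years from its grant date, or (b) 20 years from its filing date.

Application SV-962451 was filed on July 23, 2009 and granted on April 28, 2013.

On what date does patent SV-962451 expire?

(a) grant + 14 years → 28 April 2027.
(b) filing + 20 years → 23 July 2029.
Later of the two: 23 July 2029.

2029-07-23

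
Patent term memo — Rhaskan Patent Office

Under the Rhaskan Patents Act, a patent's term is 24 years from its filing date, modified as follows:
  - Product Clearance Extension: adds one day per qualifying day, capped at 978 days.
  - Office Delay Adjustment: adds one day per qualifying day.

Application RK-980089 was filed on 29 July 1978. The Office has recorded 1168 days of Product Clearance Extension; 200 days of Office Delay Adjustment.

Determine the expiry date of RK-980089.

Base term: filing date + 24 years → 29 July 2002.
Product Clearance Extension: 1168 days claimed exceeds the 978-day cap, so +978 days → 2 April 2005.
Office Delay Adjustment: +200 days → 19 October 2005.

2005-10-19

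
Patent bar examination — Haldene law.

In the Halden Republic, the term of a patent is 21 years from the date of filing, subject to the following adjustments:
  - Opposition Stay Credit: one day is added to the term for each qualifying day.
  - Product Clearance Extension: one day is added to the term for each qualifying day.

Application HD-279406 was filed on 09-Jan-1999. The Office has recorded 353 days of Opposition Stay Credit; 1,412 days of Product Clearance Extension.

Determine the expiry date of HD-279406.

Base term: filing date + 21 years → 9 January 2020.
Opposition Stay Credit: +353 days → 27 December 2020.
Product Clearance Extension: +1412 days → 8 November 2024.

2024-11-08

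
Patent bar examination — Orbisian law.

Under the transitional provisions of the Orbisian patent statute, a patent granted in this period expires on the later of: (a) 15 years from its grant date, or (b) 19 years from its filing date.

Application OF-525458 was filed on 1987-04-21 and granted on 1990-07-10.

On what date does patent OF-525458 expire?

(a) grant + 15 years → 10 July 2005.
(b) filing + 19 years → 21 April 2006.
Later of the two: 21 April 2006.

2006-04-21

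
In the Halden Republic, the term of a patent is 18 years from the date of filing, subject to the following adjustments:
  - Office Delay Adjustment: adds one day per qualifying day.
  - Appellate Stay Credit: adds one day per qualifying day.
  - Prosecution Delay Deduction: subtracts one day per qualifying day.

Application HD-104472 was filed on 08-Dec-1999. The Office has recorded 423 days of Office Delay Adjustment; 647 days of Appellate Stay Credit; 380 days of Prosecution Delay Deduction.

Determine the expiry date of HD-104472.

2019-10-29

Base term: filing date + 18 years → 8 December 2017.
Office Delay Adjustment: +423 days → 4 February 2019.
Appellate Stay Credit: +647 days → 12 November 2020.
Prosecution Delay Deduction: −380 days → 29 October 2019.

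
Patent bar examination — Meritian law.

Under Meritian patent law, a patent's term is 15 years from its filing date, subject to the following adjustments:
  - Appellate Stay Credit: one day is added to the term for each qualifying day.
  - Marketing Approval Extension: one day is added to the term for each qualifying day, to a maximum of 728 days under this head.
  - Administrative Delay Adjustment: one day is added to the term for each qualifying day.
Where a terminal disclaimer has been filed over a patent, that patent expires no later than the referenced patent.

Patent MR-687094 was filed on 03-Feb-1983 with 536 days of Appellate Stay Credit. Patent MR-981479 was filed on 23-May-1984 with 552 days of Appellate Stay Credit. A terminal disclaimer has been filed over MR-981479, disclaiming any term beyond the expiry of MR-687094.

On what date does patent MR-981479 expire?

July 24, 1999

Natural term of MR-981479:
  Base: filing + 15 years → 23 May 1999.
  Appellate Stay Credit: +552 days → 25 November 2000.
Expiry of referenced patent MR-687094:
  Base: filing + 15 years → 3 February 1998.
  Appellate Stay Credit: +536 days → 24 July 1999.
Terminal disclaimer: MR-981479 expires on the earlier of 25 November 2000 and 24 July 1999.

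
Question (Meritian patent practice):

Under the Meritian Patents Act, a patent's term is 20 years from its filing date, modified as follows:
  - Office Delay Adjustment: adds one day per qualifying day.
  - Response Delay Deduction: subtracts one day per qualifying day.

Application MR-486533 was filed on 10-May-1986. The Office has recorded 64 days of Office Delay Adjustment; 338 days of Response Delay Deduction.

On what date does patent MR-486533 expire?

August 9, 2005

Base term: filing date + 20 years → 10 May 2006.
Office Delay Adjustment: +64 days → 13 July 2006.
Response Delay Deduction: −338 days → 9 August 2005.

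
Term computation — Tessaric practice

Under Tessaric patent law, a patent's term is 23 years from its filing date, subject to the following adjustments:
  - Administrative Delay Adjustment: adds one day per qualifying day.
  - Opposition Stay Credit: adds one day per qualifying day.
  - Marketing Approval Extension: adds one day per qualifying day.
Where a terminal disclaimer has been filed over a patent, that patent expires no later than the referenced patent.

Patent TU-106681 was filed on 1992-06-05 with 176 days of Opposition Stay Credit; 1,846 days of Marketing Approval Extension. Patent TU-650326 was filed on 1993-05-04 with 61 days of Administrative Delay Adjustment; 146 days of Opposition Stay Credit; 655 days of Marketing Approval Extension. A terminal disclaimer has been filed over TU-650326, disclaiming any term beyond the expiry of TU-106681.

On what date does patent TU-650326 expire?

2018-09-13

Natural term of TU-650326:
  Base: filing + 23 years → 4 May 2016.
  Administrative Delay Adjustment: +61 days → 4 July 2016.
  Opposition Stay Credit: +146 days → 27 November 2016.
  Marketing Approval Extension: +655 days → 13 September 2018.
Expiry of referenced patent TU-106681:
  Base: filing + 23 years → 5 June 2015.
  Opposition Stay Credit: +176 days → 28 November 2015.
  Marketing Approval Extension: +1846 days → 17 December 2020.
Terminal disclaimer: TU-650326 expires on the earlier of 13 September 2018 and 17 December 2020.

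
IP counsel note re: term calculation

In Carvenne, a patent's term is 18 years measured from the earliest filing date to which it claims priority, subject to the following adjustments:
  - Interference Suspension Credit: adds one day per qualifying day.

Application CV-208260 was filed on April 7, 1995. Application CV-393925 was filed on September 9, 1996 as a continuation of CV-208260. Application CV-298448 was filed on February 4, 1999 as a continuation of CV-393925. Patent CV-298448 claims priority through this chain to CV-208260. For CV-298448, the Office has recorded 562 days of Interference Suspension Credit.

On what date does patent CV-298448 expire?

October 21, 2014

Earliest priority filing: 7 April 1995.
Base term: 7 April 1995 + 18 years → 7 April 2013.
Interference Suspension Credit: +562 days → 21 October 2014.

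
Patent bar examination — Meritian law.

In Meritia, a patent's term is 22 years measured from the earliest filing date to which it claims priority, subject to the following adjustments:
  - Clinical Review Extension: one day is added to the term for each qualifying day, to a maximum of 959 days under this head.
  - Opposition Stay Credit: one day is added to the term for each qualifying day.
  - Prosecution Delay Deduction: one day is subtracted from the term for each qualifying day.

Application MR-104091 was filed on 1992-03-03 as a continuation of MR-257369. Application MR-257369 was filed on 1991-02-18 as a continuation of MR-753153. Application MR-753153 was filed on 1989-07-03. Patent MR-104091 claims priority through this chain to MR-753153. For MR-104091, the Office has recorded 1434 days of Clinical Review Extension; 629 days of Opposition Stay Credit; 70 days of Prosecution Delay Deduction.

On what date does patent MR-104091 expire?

Earliest priority filing: 3 July 1989.
Base term: 3 July 1989 + 22 years → 3 July 2011.
Clinical Review Extension: 1434 days claimed exceeds the 959-day cap, so +959 days → 16 February 2014.
Opposition Stay Credit: +629 days → 7 November 2015.
Prosecution Delay Deduction: −70 days → 29 August 2015.

August 29, 2015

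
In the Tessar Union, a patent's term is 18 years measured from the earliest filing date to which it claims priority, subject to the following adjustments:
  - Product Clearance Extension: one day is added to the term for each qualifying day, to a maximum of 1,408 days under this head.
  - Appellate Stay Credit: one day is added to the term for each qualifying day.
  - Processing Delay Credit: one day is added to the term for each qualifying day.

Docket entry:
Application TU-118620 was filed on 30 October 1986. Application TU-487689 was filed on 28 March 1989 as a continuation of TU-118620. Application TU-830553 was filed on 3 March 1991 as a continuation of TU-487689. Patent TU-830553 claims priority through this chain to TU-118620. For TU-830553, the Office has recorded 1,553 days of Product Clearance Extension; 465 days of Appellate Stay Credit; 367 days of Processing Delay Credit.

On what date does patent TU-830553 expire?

Earliest priority filing: 30 October 1986.
Base term: 30 October 1986 + 18 years → 30 October 2004.
Product Clearance Extension: 1553 days claimed exceeds the 1408-day cap, so +1408 days → 7 September 2008.
Appellate Stay Credit: +465 days → 16 December 2009.
Processing Delay Credit: +367 days → 18 December 2010.

2010-12-18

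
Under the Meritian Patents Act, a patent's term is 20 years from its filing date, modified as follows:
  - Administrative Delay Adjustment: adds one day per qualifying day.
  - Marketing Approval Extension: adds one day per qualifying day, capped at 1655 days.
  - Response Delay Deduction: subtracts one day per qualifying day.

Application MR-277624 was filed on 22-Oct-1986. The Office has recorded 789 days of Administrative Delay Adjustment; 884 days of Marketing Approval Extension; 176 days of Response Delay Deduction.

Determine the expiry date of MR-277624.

2010-11-27

Base term: filing date + 20 years → 22 October 2006.
Administrative Delay Adjustment: +789 days → 19 December 2008.
Marketing Approval Extension: 884 days (within the 1655-day cap) → +884 days → 22 May 2011.
Response Delay Deduction: −176 days → 27 November 2010.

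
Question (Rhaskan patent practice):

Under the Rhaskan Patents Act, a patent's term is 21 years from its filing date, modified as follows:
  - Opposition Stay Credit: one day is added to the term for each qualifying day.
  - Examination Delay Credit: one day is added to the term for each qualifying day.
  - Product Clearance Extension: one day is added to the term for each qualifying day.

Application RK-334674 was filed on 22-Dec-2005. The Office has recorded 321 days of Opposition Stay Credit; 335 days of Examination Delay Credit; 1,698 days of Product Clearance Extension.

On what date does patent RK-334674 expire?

2033-06-02

Base term: filing date + 21 years → 22 December 2026.
Opposition Stay Credit: +321 days → 8 November 2027.
Examination Delay Credit: +335 days → 8 October 2028.
Product Clearance Extension: +1698 days → 2 June 2033.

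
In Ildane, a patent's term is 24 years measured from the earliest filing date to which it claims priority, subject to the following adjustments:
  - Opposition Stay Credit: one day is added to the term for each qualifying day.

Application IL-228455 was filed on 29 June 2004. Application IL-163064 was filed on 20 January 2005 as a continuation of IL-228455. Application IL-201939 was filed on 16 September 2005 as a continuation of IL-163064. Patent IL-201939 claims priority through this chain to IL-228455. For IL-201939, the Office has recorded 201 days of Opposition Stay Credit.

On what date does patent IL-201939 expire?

January 16, 2029

Earliest priority filing: 29 June 2004.
Base term: 29 June 2004 + 24 years → 29 June 2028.
Opposition Stay Credit: +201 days → 16 January 2029.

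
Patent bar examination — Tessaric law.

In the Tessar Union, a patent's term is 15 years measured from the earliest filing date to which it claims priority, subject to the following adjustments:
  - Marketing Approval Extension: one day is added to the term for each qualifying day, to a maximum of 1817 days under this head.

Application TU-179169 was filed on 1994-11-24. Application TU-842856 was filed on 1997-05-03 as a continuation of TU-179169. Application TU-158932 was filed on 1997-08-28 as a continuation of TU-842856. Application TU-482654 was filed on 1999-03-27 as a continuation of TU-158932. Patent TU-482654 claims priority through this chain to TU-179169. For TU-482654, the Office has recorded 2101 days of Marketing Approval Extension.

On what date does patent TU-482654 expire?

Earliest priority filing: 24 November 1994.
Base term: 24 November 1994 + 15 years → 24 November 2009.
Marketing Approval Extension: 2101 days claimed exceeds the 1817-day cap, so +1817 days → 15 November 2014.

2014-11-15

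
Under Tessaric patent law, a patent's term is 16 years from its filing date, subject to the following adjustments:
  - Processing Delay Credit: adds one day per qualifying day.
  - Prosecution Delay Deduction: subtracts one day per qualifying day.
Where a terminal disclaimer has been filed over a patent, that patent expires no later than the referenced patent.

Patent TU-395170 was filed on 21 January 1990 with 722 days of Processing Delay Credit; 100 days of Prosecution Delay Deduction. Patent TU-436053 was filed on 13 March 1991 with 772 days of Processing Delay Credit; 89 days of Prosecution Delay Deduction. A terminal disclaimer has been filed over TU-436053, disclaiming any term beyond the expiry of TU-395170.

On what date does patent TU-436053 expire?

2007-10-05

Natural term of TU-436053:
  Base: filing + 16 years → 13 March 2007.
  Processing Delay Credit: +772 days → 23 April 2009.
  Prosecution Delay Deduction: −89 days → 24 January 2009.
Expiry of referenced patent TU-395170:
  Base: filing + 16 years → 21 January 2006.
  Processing Delay Credit: +722 days → 13 January 2008.
  Prosecution Delay Deduction: −100 days → 5 October 2007.
Terminal disclaimer: TU-436053 expires on the earlier of 24 January 2009 and 5 October 2007.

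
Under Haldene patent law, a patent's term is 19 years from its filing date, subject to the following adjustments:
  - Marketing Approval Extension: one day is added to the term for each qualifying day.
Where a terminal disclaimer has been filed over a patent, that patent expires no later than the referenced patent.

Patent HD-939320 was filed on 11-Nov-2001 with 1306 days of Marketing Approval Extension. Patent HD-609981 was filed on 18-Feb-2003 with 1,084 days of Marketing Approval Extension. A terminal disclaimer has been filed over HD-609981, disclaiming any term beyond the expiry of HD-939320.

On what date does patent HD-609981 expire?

Natural term of HD-609981:
  Base: filing + 19 years → 18 February 2022.
  Marketing Approval Extension: +1084 days → 6 February 2025.
Expiry of referenced patent HD-939320:
  Base: filing + 19 years → 11 November 2020.
  Marketing Approval Extension: +1306 days → 9 June 2024.
Terminal disclaimer: HD-609981 expires on the earlier of 6 February 2025 and 9 June 2024.

June 9, 2024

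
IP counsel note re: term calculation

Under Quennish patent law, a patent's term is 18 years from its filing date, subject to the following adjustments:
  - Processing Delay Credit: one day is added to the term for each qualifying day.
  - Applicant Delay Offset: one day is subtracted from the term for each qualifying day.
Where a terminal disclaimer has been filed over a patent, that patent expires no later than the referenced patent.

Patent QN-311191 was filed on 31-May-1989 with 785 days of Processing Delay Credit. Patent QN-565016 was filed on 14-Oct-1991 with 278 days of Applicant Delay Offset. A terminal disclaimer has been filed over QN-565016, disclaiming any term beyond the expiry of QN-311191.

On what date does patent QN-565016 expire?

Natural term of QN-565016:
  Base: filing + 18 years → 14 October 2009.
  Applicant Delay Offset: −278 days → 9 January 2009.
Expiry of referenced patent QN-311191:
  Base: filing + 18 years → 31 May 2007.
  Processing Delay Credit: +785 days → 24 July 2009.
Terminal disclaimer: QN-565016 expires on the earlier of 9 January 2009 and 24 July 2009.

2009-01-09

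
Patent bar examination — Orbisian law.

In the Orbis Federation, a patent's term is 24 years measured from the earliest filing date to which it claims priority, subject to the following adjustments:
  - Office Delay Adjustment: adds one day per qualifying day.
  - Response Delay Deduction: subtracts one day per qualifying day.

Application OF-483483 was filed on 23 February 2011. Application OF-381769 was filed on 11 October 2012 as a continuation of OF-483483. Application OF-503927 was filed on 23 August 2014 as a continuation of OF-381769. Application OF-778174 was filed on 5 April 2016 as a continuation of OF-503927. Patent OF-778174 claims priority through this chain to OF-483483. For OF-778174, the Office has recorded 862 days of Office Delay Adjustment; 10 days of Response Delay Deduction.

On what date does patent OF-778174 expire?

Earliest priority filing: 23 February 2011.
Base term: 23 February 2011 + 24 years → 23 February 2035.
Office Delay Adjustment: +862 days → 4 July 2037.
Response Delay Deduction: −10 days → 24 June 2037.

June 24, 2037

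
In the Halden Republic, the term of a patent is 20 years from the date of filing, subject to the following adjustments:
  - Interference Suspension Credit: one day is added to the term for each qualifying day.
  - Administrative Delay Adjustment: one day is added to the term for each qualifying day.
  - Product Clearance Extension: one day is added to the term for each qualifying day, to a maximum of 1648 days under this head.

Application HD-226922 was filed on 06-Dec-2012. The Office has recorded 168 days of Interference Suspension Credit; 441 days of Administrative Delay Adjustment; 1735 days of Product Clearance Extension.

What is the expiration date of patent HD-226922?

February 10, 2039

Base term: filing date + 20 years → 6 December 2032.
Interference Suspension Credit: +168 days → 23 May 2033.
Administrative Delay Adjustment: +441 days → 7 August 2034.
Product Clearance Extension: 1735 days claimed exceeds the 1648-day cap, so +1648 days → 10 February 2039.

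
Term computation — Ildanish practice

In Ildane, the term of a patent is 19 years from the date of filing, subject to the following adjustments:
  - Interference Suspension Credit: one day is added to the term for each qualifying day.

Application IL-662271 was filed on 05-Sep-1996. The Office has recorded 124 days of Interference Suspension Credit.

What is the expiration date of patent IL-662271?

January 7, 2016

Base term: filing date + 19 years → 5 September 2015.
Interference Suspension Credit: +124 days → 7 January 2016.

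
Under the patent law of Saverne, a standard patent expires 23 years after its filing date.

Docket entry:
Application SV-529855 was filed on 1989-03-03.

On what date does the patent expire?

2012-03-03

Filing date + 23 years → 3 March 2012.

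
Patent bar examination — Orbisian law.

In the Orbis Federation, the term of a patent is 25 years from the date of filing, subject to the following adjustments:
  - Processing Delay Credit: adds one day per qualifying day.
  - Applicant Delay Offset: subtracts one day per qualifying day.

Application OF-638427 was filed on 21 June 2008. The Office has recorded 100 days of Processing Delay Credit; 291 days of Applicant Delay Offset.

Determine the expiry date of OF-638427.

Base term: filing date + 25 years → 21 June 2033.
Processing Delay Credit: +100 days → 29 September 2033.
Applicant Delay Offset: −291 days → 12 December 2032.

December 12, 2032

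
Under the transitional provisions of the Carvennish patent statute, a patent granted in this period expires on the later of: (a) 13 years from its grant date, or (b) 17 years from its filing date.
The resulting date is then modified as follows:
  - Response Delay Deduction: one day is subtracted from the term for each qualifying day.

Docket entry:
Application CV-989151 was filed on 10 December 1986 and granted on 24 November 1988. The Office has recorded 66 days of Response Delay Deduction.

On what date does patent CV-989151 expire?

(a) grant + 13 years → 24 November 2001.
(b) filing + 17 years → 10 December 2003.
Later of the two: 10 December 2003.
Response Delay Deduction: −66 days → 5 October 2003.

October 5, 2003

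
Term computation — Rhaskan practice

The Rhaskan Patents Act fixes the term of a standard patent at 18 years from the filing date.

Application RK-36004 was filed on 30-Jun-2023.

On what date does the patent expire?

June 30, 2041

Filing date + 18 years → 30 June 2041.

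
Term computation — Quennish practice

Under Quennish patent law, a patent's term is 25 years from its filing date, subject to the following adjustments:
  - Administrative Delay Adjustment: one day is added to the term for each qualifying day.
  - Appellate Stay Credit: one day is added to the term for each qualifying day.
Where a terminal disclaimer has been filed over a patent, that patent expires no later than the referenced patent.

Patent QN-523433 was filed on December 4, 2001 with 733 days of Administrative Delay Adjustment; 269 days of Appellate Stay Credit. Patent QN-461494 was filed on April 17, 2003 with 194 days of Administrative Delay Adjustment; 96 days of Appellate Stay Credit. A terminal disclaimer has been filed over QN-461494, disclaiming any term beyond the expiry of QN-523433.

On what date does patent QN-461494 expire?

Natural term of QN-461494:
  Base: filing + 25 years → 17 April 2028.
  Administrative Delay Adjustment: +194 days → 28 October 2028.
  Appellate Stay Credit: +96 days → 1 February 2029.
Expiry of referenced patent QN-523433:
  Base: filing + 25 years → 4 December 2026.
  Administrative Delay Adjustment: +733 days → 6 December 2028.
  Appellate Stay Credit: +269 days → 1 September 2029.
Terminal disclaimer: QN-461494 expires on the earlier of 1 February 2029 and 1 September 2029.

2029-02-01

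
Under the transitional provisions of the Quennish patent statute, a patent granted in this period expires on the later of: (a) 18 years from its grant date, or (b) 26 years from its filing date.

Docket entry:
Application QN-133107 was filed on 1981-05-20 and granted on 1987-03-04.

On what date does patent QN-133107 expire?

May 20, 2007

(a) grant + 18 years → 4 March 2005.
(b) filing + 26 years → 20 May 2007.
Later of the two: 20 May 2007.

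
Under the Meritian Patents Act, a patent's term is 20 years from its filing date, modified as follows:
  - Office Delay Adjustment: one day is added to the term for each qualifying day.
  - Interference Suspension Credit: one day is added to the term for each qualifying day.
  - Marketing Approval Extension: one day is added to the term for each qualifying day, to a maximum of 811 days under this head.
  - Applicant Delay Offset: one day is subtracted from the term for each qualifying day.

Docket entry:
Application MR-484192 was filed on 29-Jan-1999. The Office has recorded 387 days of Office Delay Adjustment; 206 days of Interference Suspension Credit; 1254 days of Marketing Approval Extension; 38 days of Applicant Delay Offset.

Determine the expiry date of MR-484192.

October 26, 2022

Base term: filing date + 20 years → 29 January 2019.
Office Delay Adjustment: +387 days → 20 February 2020.
Interference Suspension Credit: +206 days → 13 September 2020.
Marketing Approval Extension: 1254 days claimed exceeds the 811-day cap, so +811 days → 3 December 2022.
Applicant Delay Offset: −38 days → 26 October 2022.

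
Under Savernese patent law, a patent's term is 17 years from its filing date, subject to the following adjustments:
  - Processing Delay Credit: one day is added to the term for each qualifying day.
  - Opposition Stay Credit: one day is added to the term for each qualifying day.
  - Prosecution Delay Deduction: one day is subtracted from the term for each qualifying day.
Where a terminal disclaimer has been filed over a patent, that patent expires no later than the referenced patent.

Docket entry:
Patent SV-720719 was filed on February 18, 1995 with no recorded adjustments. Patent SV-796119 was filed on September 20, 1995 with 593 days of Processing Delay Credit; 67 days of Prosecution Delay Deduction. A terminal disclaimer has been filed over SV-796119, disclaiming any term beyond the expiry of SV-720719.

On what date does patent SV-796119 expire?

Natural term of SV-796119:
  Base: filing + 17 years → 20 September 2012.
  Processing Delay Credit: +593 days → 6 May 2014.
  Prosecution Delay Deduction: −67 days → 28 February 2014.
Expiry of referenced patent SV-720719:
  Base: filing + 17 years → 18 February 2012.
Terminal disclaimer: SV-796119 expires on the earlier of 28 February 2014 and 18 February 2012.

February 18, 2012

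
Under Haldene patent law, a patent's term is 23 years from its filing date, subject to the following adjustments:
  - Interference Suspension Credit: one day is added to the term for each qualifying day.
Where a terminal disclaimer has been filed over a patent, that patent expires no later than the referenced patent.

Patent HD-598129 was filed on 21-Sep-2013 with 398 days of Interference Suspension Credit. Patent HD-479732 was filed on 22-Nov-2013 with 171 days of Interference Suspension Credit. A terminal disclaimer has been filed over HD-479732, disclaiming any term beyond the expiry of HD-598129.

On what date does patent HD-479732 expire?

Natural term of HD-479732:
  Base: filing + 23 years → 22 November 2036.
  Interference Suspension Credit: +171 days → 12 May 2037.
Expiry of referenced patent HD-598129:
  Base: filing + 23 years → 21 September 2036.
  Interference Suspension Credit: +398 days → 24 October 2037.
Terminal disclaimer: HD-479732 expires on the earlier of 12 May 2037 and 24 October 2037.

2037-05-12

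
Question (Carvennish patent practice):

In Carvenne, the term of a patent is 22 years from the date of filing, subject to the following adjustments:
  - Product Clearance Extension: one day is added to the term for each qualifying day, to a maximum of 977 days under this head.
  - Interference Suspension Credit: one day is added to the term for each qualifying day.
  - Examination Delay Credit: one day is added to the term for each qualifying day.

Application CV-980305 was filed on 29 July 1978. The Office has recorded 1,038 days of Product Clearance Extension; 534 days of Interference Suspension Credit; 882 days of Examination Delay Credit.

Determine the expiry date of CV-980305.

February 16, 2007

Base term: filing date + 22 years → 29 July 2000.
Product Clearance Extension: 1038 days claimed exceeds the 977-day cap, so +977 days → 2 April 2003.
Interference Suspension Credit: +534 days → 17 September 2004.
Examination Delay Credit: +882 days → 16 February 2007.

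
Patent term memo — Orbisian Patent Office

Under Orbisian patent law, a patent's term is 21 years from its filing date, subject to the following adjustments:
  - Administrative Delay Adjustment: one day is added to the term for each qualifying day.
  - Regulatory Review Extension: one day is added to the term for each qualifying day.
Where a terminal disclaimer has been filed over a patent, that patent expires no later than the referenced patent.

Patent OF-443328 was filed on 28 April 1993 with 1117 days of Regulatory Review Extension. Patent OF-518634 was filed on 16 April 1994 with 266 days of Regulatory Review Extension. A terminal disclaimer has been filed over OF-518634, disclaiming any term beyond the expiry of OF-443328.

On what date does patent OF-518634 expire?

2016-01-07

Natural term of OF-518634:
  Base: filing + 21 years → 16 April 2015.
  Regulatory Review Extension: +266 days → 7 January 2016.
Expiry of referenced patent OF-443328:
  Base: filing + 21 years → 28 April 2014.
  Regulatory Review Extension: +1117 days → 19 May 2017.
Terminal disclaimer: OF-518634 expires on the earlier of 7 January 2016 and 19 May 2017.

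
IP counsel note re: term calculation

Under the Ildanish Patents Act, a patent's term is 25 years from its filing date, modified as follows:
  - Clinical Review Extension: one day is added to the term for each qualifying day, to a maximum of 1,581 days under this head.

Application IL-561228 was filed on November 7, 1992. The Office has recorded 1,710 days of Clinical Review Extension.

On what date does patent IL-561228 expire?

2022-03-07

Base term: filing date + 25 years → 7 November 2017.
Clinical Review Extension: 1710 days claimed exceeds the 1581-day cap, so +1581 days → 7 March 2022.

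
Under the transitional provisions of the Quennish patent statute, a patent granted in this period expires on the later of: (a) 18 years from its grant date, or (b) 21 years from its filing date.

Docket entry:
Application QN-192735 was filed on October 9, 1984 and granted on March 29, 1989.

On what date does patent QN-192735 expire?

(a) grant + 18 years → 29 March 2007.
(b) filing + 21 years → 9 October 2005.
Later of the two: 29 March 2007.

March 29, 2007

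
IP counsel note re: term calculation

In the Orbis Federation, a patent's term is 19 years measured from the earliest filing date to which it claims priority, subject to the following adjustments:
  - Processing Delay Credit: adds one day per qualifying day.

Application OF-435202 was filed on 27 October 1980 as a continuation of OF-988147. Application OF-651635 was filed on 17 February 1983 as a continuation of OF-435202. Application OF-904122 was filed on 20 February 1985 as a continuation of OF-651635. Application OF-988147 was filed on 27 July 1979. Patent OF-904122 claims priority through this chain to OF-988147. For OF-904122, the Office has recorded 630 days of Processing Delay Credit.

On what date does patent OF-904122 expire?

2000-04-17

Earliest priority filing: 27 July 1979.
Base term: 27 July 1979 + 19 years → 27 July 1998.
Processing Delay Credit: +630 days → 17 April 2000.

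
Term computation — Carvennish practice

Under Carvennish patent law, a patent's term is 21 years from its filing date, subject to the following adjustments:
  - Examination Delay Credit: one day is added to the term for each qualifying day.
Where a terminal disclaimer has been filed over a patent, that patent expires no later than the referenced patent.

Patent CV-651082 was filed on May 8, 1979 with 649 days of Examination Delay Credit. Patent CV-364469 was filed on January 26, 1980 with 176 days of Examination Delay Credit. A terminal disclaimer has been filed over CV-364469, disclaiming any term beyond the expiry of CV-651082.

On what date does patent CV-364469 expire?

Natural term of CV-364469:
  Base: filing + 21 years → 26 January 2001.
  Examination Delay Credit: +176 days → 21 July 2001.
Expiry of referenced patent CV-651082:
  Base: filing + 21 years → 8 May 2000.
  Examination Delay Credit: +649 days → 16 February 2002.
Terminal disclaimer: CV-364469 expires on the earlier of 21 July 2001 and 16 February 2002.

July 21, 2001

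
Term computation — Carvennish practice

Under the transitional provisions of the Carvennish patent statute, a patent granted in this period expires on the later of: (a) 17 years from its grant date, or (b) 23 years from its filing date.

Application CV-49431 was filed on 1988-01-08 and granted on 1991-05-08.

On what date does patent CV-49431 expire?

2011-01-08

(a) grant + 17 years → 8 May 2008.
(b) filing + 23 years → 8 January 2011.
Later of the two: 8 January 2011.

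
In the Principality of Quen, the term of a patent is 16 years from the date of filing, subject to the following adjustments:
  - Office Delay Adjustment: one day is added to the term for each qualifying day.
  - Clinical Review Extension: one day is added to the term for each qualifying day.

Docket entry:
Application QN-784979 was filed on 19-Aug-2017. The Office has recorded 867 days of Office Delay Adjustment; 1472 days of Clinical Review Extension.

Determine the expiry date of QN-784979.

January 14, 2040

Base term: filing date + 16 years → 19 August 2033.
Office Delay Adjustment: +867 days → 3 January 2036.
Clinical Review Extension: +1472 days → 14 January 2040.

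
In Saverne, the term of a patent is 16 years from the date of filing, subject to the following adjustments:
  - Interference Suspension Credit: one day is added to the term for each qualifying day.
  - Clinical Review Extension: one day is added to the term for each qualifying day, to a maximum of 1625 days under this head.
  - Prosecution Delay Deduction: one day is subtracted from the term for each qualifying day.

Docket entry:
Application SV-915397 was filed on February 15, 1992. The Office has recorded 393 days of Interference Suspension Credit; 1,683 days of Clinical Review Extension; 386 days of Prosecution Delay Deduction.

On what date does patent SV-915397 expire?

Base term: filing date + 16 years → 15 February 2008.
Interference Suspension Credit: +393 days → 14 March 2009.
Clinical Review Extension: 1683 days claimed exceeds the 1625-day cap, so +1625 days → 25 August 2013.
Prosecution Delay Deduction: −386 days → 4 August 2012.

2012-08-04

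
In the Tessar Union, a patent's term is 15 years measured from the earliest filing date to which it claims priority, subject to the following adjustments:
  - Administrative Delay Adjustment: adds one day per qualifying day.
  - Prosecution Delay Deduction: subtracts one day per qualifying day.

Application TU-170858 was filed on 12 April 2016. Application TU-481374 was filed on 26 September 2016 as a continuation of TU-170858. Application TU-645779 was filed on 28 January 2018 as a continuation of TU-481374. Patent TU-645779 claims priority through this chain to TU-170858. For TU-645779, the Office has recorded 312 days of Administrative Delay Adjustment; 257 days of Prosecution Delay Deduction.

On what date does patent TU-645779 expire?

Earliest priority filing: 12 April 2016.
Base term: 12 April 2016 + 15 years → 12 April 2031.
Administrative Delay Adjustment: +312 days → 18 February 2032.
Prosecution Delay Deduction: −257 days → 6 June 2031.

2031-06-06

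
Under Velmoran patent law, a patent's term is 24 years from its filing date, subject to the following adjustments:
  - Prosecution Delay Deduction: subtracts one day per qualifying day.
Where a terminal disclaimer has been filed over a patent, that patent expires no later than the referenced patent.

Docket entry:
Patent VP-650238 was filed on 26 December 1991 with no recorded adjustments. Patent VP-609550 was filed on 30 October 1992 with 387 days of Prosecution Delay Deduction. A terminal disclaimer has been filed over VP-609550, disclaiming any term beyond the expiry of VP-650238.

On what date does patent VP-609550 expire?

2015-10-09

Natural term of VP-609550:
  Base: filing + 24 years → 30 October 2016.
  Prosecution Delay Deduction: −387 days → 9 October 2015.
Expiry of referenced patent VP-650238:
  Base: filing + 24 years → 26 December 2015.
Terminal disclaimer: VP-609550 expires on the earlier of 9 October 2015 and 26 December 2015.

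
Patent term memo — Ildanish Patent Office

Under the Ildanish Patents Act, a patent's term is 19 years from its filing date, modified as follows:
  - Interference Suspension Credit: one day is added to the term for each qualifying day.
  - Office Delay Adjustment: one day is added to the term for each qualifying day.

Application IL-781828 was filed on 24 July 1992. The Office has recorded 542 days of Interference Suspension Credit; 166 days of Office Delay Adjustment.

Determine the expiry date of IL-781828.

Base term: filing date + 19 years → 24 July 2011.
Interference Suspension Credit: +542 days → 16 January 2013.
Office Delay Adjustment: +166 days → 1 July 2013.

2013-07-01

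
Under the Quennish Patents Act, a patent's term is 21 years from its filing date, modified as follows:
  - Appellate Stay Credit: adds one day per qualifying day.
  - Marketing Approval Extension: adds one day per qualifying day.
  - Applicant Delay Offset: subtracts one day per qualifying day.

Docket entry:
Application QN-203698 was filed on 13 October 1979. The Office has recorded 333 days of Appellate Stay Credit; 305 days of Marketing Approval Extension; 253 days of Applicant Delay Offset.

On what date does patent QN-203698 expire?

Base term: filing date + 21 years → 13 October 2000.
Appellate Stay Credit: +333 days → 11 September 2001.
Marketing Approval Extension: +305 days → 13 July 2002.
Applicant Delay Offset: −253 days → 2 November 2001.

November 2, 2001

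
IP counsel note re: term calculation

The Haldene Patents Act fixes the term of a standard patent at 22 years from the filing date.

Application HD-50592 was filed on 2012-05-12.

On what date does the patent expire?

2034-05-12

Filing date + 22 years → 12 May 2034.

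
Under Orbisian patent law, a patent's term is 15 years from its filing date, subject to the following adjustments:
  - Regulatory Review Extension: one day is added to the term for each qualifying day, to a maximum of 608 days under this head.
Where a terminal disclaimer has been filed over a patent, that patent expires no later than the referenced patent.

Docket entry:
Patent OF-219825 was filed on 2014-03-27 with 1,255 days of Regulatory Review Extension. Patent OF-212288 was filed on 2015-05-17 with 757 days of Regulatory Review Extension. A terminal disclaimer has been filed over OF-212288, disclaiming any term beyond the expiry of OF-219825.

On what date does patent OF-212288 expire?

2030-11-25

Natural term of OF-212288:
  Base: filing + 15 years → 17 May 2030.
  Regulatory Review Extension: 757 days claimed exceeds the 608-day cap, so +608 days → 15 January 2032.
Expiry of referenced patent OF-219825:
  Base: filing + 15 years → 27 March 2029.
  Regulatory Review Extension: 1255 days claimed exceeds the 608-day cap, so +608 days → 25 November 2030.
Terminal disclaimer: OF-212288 expires on the earlier of 15 January 2032 and 25 November 2030.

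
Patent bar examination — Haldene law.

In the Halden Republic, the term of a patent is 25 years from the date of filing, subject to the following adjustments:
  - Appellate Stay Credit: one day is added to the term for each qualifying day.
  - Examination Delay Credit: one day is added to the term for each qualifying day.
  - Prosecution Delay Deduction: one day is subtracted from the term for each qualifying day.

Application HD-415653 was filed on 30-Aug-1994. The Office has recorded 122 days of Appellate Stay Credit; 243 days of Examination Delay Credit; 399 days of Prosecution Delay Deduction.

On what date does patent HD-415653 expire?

2019-07-27

Base term: filing date + 25 years → 30 August 2019.
Appellate Stay Credit: +122 days → 30 December 2019.
Examination Delay Credit: +243 days → 29 August 2020.
Prosecution Delay Deduction: −399 days → 27 July 2019.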